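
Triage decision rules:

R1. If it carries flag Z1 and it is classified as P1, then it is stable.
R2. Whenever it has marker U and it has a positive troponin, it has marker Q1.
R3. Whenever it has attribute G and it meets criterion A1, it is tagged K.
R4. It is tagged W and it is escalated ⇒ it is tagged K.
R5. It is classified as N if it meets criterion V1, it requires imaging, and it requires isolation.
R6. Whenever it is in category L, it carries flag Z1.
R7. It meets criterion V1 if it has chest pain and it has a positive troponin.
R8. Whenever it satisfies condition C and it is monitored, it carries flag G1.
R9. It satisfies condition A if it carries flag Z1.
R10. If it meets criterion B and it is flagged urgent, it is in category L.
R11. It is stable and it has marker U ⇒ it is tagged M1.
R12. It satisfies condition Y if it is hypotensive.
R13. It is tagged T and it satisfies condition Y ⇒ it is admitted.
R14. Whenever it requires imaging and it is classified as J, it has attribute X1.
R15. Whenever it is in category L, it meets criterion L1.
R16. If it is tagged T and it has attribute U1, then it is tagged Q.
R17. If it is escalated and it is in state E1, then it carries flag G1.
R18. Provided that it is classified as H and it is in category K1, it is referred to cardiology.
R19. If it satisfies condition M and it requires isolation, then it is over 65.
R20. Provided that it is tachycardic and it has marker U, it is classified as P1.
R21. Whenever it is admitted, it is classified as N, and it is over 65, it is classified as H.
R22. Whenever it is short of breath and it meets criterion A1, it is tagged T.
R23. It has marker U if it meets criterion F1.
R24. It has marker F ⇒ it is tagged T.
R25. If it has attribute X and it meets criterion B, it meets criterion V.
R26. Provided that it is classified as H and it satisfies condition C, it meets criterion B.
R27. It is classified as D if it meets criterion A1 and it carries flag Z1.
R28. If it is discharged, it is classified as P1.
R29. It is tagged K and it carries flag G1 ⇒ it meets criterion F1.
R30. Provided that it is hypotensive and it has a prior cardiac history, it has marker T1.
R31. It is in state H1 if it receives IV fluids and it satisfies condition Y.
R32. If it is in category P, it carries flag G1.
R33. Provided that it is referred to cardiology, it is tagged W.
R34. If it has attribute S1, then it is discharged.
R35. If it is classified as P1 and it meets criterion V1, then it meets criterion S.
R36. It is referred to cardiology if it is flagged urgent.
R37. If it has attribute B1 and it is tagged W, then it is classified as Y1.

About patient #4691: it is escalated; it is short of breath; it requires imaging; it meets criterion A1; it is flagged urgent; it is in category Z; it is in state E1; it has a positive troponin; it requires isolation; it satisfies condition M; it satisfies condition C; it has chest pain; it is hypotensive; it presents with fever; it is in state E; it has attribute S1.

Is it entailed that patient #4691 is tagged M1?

By R7 (it has chest pain, it has a positive troponin): it meets criterion V1.
By R12 (it is hypotensive): it satisfies condition Y.
By R17 (it is escalated, it is in state E1): it carries flag G1.
By R19 (it satisfies condition M, it requires isolation): it is over 65.
By R22 (it is short of breath, it meets criterion A1): it is tagged T.
By R34 (it has attribute S1): it is discharged.
By R36 (it is flagged urgent): it is referred to cardiology.
By R5 (it meets criterion V1, it requires imaging, it requires isolation): it is classified as N.
By R13 (it is tagged T, it satisfies condition Y): it is admitted.
By R21 (it is admitted, it is classified as N, it is over 65): it is classified as H.
By R26 (it is classified as H, it satisfies condition C): it meets criterion B.
By R28 (it is discharged): it is classified as P1.
By R33 (it is referred to cardiology): it is tagged W.
By R4 (it is tagged W, it is escalated): it is tagged K.
By R10 (it meets criterion B, it is flagged urgent): it is in category L.
By R29 (it is tagged K, it carries flag G1): it meets criterion F1.
By R6 (it is in category L): it carries flag Z1.
By R23 (it meets criterion F1): it has marker U.
By R1 (it carries flag Z1, it is classified as P1): it is stable.
By R11 (it is stable, it has marker U): it is tagged M1.

Yes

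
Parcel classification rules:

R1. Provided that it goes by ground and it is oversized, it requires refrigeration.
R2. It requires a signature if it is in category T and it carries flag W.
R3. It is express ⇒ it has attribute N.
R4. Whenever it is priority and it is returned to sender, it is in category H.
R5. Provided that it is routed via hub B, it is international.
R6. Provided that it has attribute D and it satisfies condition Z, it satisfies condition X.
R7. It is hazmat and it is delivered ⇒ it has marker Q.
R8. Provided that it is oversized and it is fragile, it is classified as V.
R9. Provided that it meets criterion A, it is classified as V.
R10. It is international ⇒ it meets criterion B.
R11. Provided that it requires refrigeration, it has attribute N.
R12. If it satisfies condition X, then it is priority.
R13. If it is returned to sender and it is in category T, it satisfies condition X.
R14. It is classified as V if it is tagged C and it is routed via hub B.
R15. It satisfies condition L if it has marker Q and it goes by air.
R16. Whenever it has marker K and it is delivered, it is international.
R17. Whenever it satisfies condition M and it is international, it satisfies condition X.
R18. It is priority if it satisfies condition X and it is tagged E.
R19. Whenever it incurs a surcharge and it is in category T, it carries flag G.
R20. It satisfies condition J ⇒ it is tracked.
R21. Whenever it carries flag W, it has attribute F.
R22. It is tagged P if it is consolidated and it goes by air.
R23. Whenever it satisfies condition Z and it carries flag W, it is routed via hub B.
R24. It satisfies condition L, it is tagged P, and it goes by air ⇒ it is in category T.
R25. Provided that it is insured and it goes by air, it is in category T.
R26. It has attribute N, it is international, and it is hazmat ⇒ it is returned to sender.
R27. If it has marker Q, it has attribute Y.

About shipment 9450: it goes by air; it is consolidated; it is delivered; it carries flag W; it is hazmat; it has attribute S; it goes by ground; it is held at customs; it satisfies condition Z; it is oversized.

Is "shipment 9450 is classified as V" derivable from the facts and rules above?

No

Forward chaining from the given facts derives: requires refrigeration, has marker Q, has attribute N, satisfies condition L, has attribute F, is tagged P, is routed via hub B, is in category T, has attribute Y, requires a signature, is international, meets criterion B, is returned to sender, satisfies condition X, is priority, is in category H.
Rules concluding "it is classified as V": R8 needs "it is fragile"; R9 needs "it meets criterion A"; R14 needs "it is tagged C" — none of these are established.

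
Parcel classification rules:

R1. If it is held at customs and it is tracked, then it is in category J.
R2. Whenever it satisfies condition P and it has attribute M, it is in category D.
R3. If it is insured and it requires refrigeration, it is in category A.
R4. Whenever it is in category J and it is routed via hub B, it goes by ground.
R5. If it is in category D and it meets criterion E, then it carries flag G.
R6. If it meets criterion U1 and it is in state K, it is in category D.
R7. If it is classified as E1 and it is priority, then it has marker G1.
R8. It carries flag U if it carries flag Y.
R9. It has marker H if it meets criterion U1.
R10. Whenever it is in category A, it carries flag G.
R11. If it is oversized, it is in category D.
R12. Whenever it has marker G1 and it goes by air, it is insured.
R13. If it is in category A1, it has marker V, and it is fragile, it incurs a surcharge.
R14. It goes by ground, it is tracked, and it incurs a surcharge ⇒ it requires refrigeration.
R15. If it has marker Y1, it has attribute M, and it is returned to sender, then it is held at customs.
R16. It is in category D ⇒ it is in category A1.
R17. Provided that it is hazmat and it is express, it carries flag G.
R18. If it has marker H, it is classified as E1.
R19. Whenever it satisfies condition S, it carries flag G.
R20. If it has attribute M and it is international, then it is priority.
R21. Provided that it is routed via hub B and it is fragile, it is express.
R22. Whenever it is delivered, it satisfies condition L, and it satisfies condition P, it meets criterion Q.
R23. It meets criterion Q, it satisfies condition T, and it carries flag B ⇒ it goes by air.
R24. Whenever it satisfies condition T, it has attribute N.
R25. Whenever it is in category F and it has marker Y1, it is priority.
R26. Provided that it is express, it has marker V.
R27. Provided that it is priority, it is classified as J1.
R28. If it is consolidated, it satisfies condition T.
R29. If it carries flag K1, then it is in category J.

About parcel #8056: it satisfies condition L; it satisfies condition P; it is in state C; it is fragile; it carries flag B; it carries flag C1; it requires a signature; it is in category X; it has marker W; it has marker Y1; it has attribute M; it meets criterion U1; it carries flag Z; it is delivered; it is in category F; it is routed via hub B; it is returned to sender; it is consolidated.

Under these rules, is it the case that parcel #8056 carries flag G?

No

Forward chaining from the given facts derives: is in category D, has marker H, is held at customs, is in category A1, is classified as E1, is express, meets criterion Q, is priority, has marker V, is classified as J1, satisfies condition T, has marker G1, incurs a surcharge, goes by air, has attribute N, is insured.
Rules concluding "it carries flag G": R5 needs "it meets criterion E"; R10 needs "it is in category A"; R17 needs "it is hazmat"; R19 needs "it satisfies condition S" — none of these are established.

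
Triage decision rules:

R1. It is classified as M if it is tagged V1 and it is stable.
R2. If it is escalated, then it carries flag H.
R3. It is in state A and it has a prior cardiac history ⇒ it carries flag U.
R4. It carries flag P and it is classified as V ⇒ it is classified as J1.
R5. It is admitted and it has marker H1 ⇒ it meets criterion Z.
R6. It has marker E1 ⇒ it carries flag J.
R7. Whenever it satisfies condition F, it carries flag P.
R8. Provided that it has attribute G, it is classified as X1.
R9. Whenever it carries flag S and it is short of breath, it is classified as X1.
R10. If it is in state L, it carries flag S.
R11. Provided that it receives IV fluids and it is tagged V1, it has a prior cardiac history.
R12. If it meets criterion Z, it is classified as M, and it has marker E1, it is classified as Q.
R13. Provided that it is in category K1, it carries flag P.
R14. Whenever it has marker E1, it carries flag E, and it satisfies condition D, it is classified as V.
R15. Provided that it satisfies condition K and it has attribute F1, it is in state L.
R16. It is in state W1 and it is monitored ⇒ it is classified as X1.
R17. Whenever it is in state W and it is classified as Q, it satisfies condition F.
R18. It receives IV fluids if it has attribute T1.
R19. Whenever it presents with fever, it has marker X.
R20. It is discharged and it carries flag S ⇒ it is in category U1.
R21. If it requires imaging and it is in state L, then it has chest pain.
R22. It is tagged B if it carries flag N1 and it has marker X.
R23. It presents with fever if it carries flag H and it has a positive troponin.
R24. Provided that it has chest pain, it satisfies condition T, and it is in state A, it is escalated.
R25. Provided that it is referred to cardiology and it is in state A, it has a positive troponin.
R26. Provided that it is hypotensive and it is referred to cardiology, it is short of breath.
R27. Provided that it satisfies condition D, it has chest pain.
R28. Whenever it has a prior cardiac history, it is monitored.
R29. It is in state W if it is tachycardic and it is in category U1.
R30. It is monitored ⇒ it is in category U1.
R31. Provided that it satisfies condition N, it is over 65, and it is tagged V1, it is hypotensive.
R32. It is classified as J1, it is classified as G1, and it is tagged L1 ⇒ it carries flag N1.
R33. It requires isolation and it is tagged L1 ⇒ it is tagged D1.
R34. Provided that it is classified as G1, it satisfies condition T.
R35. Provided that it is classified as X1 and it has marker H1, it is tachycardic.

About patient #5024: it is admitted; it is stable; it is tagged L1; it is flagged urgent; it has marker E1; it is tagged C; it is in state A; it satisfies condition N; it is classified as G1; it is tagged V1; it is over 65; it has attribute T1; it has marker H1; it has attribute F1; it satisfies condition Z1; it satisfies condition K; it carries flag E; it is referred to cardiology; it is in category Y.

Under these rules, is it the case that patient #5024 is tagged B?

Forward chaining from the given facts derives: is classified as M, meets criterion Z, carries flag J, is classified as Q, is in state L, receives IV fluids, has a positive troponin, is hypotensive, satisfies condition T, carries flag S, has a prior cardiac history, is short of breath, is monitored, is in category U1, carries flag U, is classified as X1, is tachycardic, is in state W, satisfies condition F, carries flag P.
The only rule concluding "it is tagged B" is R22, which needs "it carries flag N1"; that is never established.

No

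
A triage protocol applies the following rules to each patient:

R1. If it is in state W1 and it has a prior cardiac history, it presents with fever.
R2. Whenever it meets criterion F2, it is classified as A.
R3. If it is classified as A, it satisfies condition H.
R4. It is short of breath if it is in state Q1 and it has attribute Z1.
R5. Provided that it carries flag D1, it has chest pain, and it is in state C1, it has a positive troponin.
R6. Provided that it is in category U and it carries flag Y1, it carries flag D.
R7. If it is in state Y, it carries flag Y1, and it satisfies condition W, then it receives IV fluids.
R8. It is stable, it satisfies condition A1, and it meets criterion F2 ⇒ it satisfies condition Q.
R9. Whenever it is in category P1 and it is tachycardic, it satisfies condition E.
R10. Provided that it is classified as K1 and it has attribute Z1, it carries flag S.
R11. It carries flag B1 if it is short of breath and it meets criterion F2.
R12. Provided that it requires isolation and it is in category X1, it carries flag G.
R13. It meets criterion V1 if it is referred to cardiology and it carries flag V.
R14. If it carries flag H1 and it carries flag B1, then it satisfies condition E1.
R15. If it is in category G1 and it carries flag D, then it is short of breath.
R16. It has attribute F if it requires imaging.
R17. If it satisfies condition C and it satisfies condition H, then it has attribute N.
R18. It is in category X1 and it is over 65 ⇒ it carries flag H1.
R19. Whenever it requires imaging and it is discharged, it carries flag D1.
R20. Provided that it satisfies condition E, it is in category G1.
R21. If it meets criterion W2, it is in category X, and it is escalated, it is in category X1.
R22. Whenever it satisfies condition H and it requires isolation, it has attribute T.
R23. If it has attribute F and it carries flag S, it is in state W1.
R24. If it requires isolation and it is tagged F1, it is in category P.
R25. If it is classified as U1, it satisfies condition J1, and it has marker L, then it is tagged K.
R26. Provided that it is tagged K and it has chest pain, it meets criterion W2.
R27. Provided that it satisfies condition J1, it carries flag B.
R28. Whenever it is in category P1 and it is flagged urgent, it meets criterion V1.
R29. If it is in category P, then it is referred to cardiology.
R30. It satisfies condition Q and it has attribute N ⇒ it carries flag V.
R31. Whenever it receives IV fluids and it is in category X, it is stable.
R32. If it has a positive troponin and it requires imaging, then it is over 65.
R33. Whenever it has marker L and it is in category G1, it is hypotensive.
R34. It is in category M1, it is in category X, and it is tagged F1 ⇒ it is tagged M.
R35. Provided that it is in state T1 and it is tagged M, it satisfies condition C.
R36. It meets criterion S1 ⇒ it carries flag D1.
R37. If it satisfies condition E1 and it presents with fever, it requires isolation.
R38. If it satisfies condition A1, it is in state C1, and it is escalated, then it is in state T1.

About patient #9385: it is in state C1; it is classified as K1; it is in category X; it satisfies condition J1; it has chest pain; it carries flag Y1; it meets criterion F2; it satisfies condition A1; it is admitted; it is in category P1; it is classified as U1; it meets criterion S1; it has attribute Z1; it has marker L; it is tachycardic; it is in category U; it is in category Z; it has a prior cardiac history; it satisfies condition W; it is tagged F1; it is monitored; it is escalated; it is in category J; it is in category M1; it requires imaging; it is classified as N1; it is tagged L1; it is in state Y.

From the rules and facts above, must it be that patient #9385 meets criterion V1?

By R2 (it meets criterion F2): it is classified as A.
By R3 (it is classified as A): it satisfies condition H.
By R6 (it is in category U, it carries flag Y1): it carries flag D.
By R7 (it is in state Y, it carries flag Y1, it satisfies condition W): it receives IV fluids.
By R9 (it is in category P1, it is tachycardic): it satisfies condition E.
By R10 (it is classified as K1, it has attribute Z1): it carries flag S.
By R16 (it requires imaging): it has attribute F.
By R20 (it satisfies condition E): it is in category G1.
By R23 (it has attribute F, it carries flag S): it is in state W1.
By R25 (it is classified as U1, it satisfies condition J1, it has marker L): it is tagged K.
By R26 (it is tagged K, it has chest pain): it meets criterion W2.
By R31 (it receives IV fluids, it is in category X): it is stable.
By R34 (it is in category M1, it is in category X, it is tagged F1): it is tagged M.
By R36 (it meets criterion S1): it carries flag D1.
By R38 (it satisfies condition A1, it is in state C1, it is escalated): it is in state T1.
By R1 (it is in state W1, it has a prior cardiac history): it presents with fever.
By R5 (it carries flag D1, it has chest pain, it is in state C1): it has a positive troponin.
By R8 (it is stable, it satisfies condition A1, it meets criterion F2): it satisfies condition Q.
By R15 (it is in category G1, it carries flag D): it is short of breath.
By R21 (it meets criterion W2, it is in category X, it is escalated): it is in category X1.
By R32 (it has a positive troponin, it requires imaging): it is over 65.
By R35 (it is in state T1, it is tagged M): it satisfies condition C.
By R11 (it is short of breath, it meets criterion F2): it carries flag B1.
By R17 (it satisfies condition C, it satisfies condition H): it has attribute N.
By R18 (it is in category X1, it is over 65): it carries flag H1.
By R30 (it satisfies condition Q, it has attribute N): it carries flag V.
By R14 (it carries flag H1, it carries flag B1): it satisfies condition E1.
By R37 (it satisfies condition E1, it presents with fever): it requires isolation.
By R24 (it requires isolation, it is tagged F1): it is in category P.
By R29 (it is in category P): it is referred to cardiology.
By R13 (it is referred to cardiology, it carries flag V): it meets criterion V1.

Yes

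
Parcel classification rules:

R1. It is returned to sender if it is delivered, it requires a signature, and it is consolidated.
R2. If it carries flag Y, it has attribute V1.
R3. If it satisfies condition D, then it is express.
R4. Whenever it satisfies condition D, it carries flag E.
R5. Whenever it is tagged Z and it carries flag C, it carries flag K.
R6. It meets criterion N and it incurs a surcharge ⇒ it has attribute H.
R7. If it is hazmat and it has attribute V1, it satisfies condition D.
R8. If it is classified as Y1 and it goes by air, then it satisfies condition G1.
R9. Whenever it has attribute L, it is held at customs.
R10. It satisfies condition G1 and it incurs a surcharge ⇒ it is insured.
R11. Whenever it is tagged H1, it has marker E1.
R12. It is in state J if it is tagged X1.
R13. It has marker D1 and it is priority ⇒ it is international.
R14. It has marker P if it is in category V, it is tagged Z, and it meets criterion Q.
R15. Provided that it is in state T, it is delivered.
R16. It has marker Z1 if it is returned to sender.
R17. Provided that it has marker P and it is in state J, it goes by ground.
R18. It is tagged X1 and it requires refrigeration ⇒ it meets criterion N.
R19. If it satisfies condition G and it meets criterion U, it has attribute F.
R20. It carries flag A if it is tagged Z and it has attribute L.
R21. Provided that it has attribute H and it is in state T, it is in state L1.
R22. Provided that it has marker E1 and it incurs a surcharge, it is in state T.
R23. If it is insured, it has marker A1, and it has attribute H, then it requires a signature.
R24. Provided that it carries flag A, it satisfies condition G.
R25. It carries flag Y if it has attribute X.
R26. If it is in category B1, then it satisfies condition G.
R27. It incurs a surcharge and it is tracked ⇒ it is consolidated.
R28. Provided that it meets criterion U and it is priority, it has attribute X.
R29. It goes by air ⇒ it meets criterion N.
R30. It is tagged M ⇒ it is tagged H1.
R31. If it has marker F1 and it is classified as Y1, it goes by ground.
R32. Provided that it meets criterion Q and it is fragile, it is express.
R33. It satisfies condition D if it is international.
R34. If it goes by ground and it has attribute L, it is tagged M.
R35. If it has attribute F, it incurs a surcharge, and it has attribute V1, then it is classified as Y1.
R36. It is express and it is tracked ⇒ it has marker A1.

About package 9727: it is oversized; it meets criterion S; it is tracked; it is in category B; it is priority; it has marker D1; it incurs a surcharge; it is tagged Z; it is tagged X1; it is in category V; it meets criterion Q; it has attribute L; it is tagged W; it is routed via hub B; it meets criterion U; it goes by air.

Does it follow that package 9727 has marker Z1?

By R12 (it is tagged X1): it is in state J.
By R13 (it has marker D1, it is priority): it is international.
By R14 (it is in category V, it is tagged Z, it meets criterion Q): it has marker P.
By R17 (it has marker P, it is in state J): it goes by ground.
By R20 (it is tagged Z, it has attribute L): it carries flag A.
By R24 (it carries flag A): it satisfies condition G.
By R27 (it incurs a surcharge, it is tracked): it is consolidated.
By R28 (it meets criterion U, it is priority): it has attribute X.
By R29 (it goes by air): it meets criterion N.
By R33 (it is international): it satisfies condition D.
By R34 (it goes by ground, it has attribute L): it is tagged M.
By R3 (it satisfies condition D): it is express.
By R6 (it meets criterion N, it incurs a surcharge): it has attribute H.
By R19 (it satisfies condition G, it meets criterion U): it has attribute F.
By R25 (it has attribute X): it carries flag Y.
By R30 (it is tagged M): it is tagged H1.
By R36 (it is express, it is tracked): it has marker A1.
By R2 (it carries flag Y): it has attribute V1.
By R11 (it is tagged H1): it has marker E1.
By R22 (it has marker E1, it incurs a surcharge): it is in state T.
By R35 (it has attribute F, it incurs a surcharge, it has attribute V1): it is classified as Y1.
By R8 (it is classified as Y1, it goes by air): it satisfies condition G1.
By R10 (it satisfies condition G1, it incurs a surcharge): it is insured.
By R15 (it is in state T): it is delivered.
By R23 (it is insured, it has marker A1, it has attribute H): it requires a signature.
By R1 (it is delivered, it requires a signature, it is consolidated): it is returned to sender.
By R16 (it is returned to sender): it has marker Z1.

Yes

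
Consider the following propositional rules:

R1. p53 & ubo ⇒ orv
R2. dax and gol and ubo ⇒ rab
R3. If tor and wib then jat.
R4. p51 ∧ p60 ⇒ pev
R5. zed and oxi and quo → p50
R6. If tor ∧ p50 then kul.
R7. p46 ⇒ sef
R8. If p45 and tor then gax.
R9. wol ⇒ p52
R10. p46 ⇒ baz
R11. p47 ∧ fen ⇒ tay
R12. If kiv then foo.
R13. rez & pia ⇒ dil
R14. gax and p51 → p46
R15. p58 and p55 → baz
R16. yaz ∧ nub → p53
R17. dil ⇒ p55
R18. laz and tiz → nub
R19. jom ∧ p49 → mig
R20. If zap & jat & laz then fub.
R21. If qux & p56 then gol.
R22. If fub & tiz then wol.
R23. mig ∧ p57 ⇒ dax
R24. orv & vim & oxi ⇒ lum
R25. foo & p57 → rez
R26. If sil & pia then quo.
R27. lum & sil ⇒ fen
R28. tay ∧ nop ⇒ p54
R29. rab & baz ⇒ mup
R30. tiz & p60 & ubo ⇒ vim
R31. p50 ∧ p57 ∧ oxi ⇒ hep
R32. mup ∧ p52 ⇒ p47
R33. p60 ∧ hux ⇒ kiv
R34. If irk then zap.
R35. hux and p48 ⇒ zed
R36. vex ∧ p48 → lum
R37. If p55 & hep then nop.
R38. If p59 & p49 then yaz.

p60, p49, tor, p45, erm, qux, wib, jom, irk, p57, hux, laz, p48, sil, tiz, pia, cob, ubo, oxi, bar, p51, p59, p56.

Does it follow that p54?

Yes

jat  (by R3: tor, wib)
gax  (by R8: p45, tor)
p46  (by R14: gax, p51)
nub  (by R18: laz, tiz)
mig  (by R19: jom, p49)
gol  (by R21: qux, p56)
dax  (by R23: mig, p57)
quo  (by R26: sil, pia)
vim  (by R30: tiz, p60, ubo)
kiv  (by R33: p60, hux)
zap  (by R34: irk)
zed  (by R35: hux, p48)
yaz  (by R38: p59, p49)
rab  (by R2: dax, gol, ubo)
p50  (by R5: zed, oxi, quo)
baz  (by R10: p46)
foo  (by R12: kiv)
p53  (by R16: yaz, nub)
fub  (by R20: zap, jat, laz)
wol  (by R22: fub, tiz)
rez  (by R25: foo, p57)
mup  (by R29: rab, baz)
hep  (by R31: p50, p57, oxi)
orv  (by R1: p53, ubo)
p52  (by R9: wol)
dil  (by R13: rez, pia)
p55  (by R17: dil)
lum  (by R24: orv, vim, oxi)
fen  (by R27: lum, sil)
p47  (by R32: mup, p52)
nop  (by R37: p55, hep)
tay  (by R11: p47, fen)
p54  (by R28: tay, nop)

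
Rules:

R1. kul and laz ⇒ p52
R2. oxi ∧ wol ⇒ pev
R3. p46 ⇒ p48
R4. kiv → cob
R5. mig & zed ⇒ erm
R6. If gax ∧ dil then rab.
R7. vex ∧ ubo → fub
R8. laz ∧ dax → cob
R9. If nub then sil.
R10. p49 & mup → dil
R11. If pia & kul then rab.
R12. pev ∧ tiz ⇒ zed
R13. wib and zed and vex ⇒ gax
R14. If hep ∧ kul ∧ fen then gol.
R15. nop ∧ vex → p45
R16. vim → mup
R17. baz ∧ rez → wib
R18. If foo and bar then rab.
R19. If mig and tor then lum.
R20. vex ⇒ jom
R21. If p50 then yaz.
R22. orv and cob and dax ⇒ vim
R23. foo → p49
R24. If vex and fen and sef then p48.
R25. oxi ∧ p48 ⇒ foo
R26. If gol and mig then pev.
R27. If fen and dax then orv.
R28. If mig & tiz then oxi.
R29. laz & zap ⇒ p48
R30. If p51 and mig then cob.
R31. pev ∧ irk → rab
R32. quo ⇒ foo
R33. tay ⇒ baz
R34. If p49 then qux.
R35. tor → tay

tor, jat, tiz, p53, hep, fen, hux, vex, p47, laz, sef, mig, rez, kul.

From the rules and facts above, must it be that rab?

No

Forward chaining from the given facts derives: p52, gol, lum, jom, p48, pev, oxi, tay, zed, foo, baz, erm, wib, p49, qux, gax.
Rules concluding rab: R6 needs dil; R11 needs pia; R18 needs bar; R31 needs irk — none of these are established.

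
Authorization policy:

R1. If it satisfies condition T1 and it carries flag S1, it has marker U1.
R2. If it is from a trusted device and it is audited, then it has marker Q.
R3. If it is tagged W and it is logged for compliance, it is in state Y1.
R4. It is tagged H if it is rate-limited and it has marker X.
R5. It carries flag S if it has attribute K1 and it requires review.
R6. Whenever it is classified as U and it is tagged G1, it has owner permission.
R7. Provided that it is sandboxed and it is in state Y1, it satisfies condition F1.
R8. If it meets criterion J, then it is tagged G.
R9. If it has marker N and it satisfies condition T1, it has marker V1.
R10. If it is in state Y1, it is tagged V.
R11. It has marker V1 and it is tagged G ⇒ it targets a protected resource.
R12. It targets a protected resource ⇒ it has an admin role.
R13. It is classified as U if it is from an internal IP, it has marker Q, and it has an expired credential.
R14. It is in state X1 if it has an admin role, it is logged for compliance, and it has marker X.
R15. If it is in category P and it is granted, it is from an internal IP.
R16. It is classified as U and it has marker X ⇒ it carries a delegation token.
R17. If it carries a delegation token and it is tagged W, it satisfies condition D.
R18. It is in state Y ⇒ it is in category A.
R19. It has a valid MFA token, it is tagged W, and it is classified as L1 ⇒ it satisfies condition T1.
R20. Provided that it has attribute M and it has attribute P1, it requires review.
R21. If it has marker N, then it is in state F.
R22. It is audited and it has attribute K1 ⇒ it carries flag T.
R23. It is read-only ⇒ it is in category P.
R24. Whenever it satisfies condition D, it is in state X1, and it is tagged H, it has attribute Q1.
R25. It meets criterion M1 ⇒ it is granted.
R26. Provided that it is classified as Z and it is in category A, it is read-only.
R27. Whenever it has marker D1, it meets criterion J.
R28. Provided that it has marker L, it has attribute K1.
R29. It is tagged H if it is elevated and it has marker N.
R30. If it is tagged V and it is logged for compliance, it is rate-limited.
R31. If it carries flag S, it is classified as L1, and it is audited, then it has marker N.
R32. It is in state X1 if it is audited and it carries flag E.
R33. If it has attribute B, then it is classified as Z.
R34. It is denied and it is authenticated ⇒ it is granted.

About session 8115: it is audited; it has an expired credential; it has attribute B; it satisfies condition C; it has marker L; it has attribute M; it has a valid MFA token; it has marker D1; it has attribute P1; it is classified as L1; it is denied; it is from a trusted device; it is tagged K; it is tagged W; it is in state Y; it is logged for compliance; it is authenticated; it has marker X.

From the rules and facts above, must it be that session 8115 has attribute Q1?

Yes

By R2 (it is from a trusted device, it is audited): it has marker Q.
By R3 (it is tagged W, it is logged for compliance): it is in state Y1.
By R10 (it is in state Y1): it is tagged V.
By R18 (it is in state Y): it is in category A.
By R19 (it has a valid MFA token, it is tagged W, it is classified as L1): it satisfies condition T1.
By R20 (it has attribute M, it has attribute P1): it requires review.
By R27 (it has marker D1): it meets criterion J.
By R28 (it has marker L): it has attribute K1.
By R30 (it is tagged V, it is logged for compliance): it is rate-limited.
By R33 (it has attribute B): it is classified as Z.
By R34 (it is denied, it is authenticated): it is granted.
By R4 (it is rate-limited, it has marker X): it is tagged H.
By R5 (it has attribute K1, it requires review): it carries flag S.
By R8 (it meets criterion J): it is tagged G.
By R26 (it is classified as Z, it is in category A): it is read-only.
By R31 (it carries flag S, it is classified as L1, it is audited): it has marker N.
By R9 (it has marker N, it satisfies condition T1): it has marker V1.
By R11 (it has marker V1, it is tagged G): it targets a protected resource.
By R12 (it targets a protected resource): it has an admin role.
By R14 (it has an admin role, it is logged for compliance, it has marker X): it is in state X1.
By R23 (it is read-only): it is in category P.
By R15 (it is in category P, it is granted): it is from an internal IP.
By R13 (it is from an internal IP, it has marker Q, it has an expired credential): it is classified as U.
By R16 (it is classified as U, it has marker X): it carries a delegation token.
By R17 (it carries a delegation token, it is tagged W): it satisfies condition D.
By R24 (it satisfies condition D, it is in state X1, it is tagged H): it has attribute Q1.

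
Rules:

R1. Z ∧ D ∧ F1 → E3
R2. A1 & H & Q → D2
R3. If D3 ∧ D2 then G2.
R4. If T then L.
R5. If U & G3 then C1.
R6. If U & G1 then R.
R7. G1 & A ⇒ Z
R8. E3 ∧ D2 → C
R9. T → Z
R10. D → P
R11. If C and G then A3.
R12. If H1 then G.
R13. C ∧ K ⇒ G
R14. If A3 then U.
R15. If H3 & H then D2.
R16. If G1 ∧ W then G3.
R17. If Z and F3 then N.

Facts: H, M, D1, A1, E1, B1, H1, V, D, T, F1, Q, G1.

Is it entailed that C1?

Forward chaining from the given facts derives: D2, L, Z, P, G, E3, C, A3, U, R.
The only rule concluding C1 is R5, which needs G3; that is never established.

No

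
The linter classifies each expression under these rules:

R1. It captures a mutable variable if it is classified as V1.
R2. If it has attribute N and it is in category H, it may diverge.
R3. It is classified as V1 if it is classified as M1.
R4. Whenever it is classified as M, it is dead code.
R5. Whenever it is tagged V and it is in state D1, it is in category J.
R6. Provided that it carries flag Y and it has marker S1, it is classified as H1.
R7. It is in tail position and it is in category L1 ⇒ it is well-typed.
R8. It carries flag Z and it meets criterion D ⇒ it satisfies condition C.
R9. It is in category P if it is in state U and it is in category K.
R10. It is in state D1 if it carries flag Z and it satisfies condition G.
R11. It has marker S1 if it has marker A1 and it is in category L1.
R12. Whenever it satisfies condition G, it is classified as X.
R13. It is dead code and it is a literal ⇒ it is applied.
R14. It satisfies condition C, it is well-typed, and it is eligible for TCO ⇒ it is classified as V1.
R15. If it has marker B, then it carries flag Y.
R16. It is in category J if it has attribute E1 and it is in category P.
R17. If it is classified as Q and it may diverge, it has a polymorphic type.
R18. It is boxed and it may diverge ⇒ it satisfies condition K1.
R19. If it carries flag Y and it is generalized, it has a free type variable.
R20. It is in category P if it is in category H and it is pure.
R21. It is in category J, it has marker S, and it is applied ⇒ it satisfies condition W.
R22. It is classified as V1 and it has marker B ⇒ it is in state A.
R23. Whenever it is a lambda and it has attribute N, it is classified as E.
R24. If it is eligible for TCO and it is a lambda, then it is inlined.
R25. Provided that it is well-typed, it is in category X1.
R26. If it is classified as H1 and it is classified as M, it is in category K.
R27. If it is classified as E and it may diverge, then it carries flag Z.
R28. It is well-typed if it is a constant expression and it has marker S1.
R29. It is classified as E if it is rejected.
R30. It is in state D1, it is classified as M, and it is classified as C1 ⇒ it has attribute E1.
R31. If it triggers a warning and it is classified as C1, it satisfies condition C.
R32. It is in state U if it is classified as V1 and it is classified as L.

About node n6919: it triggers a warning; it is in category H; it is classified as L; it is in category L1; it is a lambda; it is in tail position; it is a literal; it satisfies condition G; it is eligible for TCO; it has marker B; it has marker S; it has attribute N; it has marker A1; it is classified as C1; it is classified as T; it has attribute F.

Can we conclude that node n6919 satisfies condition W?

Forward chaining from the given facts derives: may diverge, is well-typed, has marker S1, is classified as X, carries flag Y, is classified as E, is inlined, is in category X1, carries flag Z, satisfies condition C, is classified as H1, is in state D1, is classified as V1, is in state A, is in state U, captures a mutable variable.
The only rule concluding "it satisfies condition W" is R21, which needs "it is in category J"; that is never established.

No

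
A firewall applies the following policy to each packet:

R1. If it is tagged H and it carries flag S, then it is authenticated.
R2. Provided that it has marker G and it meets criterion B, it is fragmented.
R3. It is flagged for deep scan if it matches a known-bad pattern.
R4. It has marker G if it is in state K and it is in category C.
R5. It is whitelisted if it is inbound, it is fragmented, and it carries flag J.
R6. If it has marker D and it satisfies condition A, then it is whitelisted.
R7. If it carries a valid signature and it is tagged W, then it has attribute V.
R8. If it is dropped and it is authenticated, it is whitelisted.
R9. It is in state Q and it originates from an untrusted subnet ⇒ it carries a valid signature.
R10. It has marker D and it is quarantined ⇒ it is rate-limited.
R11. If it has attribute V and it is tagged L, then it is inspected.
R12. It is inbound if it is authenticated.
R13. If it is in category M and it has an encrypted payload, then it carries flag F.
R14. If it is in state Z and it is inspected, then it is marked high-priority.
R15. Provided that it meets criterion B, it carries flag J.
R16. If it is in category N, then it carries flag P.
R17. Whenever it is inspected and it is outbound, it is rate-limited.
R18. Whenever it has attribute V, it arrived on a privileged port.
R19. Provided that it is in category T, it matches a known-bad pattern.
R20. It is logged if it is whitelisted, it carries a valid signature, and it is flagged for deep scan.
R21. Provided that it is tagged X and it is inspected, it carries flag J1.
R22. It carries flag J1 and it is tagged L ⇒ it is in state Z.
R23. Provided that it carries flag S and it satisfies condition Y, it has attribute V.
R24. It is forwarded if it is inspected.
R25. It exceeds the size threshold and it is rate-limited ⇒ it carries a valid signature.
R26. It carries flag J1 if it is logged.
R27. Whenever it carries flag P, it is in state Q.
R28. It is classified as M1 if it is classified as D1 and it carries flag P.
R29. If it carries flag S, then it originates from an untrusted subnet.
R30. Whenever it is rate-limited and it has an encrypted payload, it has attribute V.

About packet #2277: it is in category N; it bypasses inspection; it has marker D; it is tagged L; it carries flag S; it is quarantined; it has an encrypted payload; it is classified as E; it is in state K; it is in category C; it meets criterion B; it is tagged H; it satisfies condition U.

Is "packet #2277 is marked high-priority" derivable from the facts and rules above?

Forward chaining from the given facts derives: is authenticated, has marker G, is rate-limited, is inbound, carries flag J, carries flag P, is in state Q, originates from an untrusted subnet, has attribute V, is fragmented, is whitelisted, carries a valid signature, is inspected, arrived on a privileged port, is forwarded.
The only rule concluding "it is marked high-priority" is R14, which needs "it is in state Z"; that is never established.

No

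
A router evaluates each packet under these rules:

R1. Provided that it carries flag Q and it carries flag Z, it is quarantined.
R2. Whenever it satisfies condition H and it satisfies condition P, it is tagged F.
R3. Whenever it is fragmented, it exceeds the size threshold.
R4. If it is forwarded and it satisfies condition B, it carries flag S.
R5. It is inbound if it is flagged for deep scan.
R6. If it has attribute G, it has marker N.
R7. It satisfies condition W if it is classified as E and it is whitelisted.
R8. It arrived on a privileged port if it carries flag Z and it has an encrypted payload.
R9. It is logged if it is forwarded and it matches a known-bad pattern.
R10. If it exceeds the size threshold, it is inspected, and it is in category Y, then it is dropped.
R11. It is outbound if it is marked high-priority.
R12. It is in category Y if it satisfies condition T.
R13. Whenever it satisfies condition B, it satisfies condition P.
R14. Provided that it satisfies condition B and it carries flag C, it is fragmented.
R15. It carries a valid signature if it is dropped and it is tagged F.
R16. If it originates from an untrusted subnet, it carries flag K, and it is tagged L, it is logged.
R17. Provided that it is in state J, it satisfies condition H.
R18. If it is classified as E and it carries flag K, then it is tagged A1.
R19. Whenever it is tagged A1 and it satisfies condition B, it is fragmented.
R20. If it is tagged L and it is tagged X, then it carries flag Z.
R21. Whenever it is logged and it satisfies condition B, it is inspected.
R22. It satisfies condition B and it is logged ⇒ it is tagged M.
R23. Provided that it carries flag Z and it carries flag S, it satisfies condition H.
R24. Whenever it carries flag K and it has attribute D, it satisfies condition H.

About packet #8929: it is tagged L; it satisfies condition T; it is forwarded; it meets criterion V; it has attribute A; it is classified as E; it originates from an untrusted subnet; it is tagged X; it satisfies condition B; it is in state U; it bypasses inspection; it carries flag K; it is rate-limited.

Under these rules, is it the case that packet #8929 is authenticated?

No

Forward chaining from the given facts derives: carries flag S, is in category Y, satisfies condition P, is logged, is tagged A1, is fragmented, carries flag Z, is inspected, is tagged M, satisfies condition H, is tagged F, exceeds the size threshold, is dropped, carries a valid signature.
No rule has "it is authenticated" as its conclusion, and it is not among the given facts.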